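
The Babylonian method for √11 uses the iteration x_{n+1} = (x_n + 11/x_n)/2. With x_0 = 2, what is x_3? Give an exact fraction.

x_1 = (2 + 11/2)/2 = 15/4.
x_2 = (15/4 + 11/(15/4))/2 = 401/120.
x_3 = (401/120 + 11/(401/120))/2 = 319201/96240.

319201/96240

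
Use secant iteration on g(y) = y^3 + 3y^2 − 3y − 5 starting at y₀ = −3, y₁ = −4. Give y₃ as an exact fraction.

g(−3) = 4, g(−4) = −9. y₂ = (−4) − (−9)·((−4) − (−3))/((−9) − 4) = −43/13.
g(−4) = −9, g(−43/13) = 3420/2197. y₃ = (−43/13) − (3420/2197)·((−43/13) − (−4))/((3420/2197) − (−9)) = −2929/859.

−2929/859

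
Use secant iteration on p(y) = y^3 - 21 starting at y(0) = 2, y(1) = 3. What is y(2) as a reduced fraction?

51/19

p(2) = -13, p(3) = 6. y(2) = 3 - 6·(3 - 2)/(6 - (-13)) = 51/19.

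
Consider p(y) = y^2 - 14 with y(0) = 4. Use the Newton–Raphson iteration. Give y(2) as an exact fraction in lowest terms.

449/120

p'(y) = 2y.
p(4) = 2, p'(4) = 8, so y(1) = 4 - 2/8 = 15/4.
p(15/4) = 1/16, p'(15/4) = 15/2, so y(2) = (15/4) - (1/16)/(15/2) = 449/120.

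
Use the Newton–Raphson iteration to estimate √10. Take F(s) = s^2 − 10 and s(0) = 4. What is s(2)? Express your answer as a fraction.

329/104

F'(s) = 2s.
F(4) = 6, F'(4) = 8, so s(1) = 4 − 6/8 = 13/4.
F(13/4) = 9/16, F'(13/4) = 13/2, so s(2) = (13/4) − (9/16)/(13/2) = 329/104.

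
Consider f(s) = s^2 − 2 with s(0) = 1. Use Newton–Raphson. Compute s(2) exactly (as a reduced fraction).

17/12

f'(s) = 2s.
f(1) = −1, f'(1) = 2, so s(1) = 1 − (−1)/2 = 3/2.
f(3/2) = 1/4, f'(3/2) = 3, so s(2) = (3/2) − (1/4)/3 = 17/12.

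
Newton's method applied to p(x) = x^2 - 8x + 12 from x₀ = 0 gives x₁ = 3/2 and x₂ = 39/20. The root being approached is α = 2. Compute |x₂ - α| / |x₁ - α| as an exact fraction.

1/10

x₁ - α = 3/2 - 2 = -1/2, so |x₁ - α| = 1/2.
x₂ - α = 39/20 - 2 = -1/20, so |x₂ - α| = 1/20.
Ratio = (1/20) / (1/2) = 1/10.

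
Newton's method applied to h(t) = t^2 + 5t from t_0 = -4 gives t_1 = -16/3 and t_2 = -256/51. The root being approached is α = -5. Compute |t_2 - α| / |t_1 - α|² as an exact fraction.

t_1 - α = -16/3 - (-5) = -16/3 + 5 = -1/3, so |t_1 - α| = 1/3.
t_2 - α = -256/51 - (-5) = -256/51 + 5 = -1/51, so |t_2 - α| = 1/51.
|t_1 - α|² = 1/9.
Ratio = (1/51) / (1/9) = 3/17.

3/17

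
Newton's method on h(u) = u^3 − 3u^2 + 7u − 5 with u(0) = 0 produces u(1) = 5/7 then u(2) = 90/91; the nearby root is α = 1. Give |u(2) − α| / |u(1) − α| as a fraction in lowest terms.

1/26

u(1) − α = 5/7 − 1 = −2/7, so |u(1) − α| = 2/7.
u(2) − α = 90/91 − 1 = −1/91, so |u(2) − α| = 1/91.
Ratio = (1/91) / (2/7) = 1/26.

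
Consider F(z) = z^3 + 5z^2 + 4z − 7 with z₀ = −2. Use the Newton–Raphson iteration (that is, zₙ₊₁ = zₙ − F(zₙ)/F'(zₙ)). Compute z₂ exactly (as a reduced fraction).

F'(z) = 3z^2 + 10z + 4.
F(−2) = −3, F'(−2) = −4, so z₁ = (−2) − (−3)/(−4) = −11/4.
F(−11/4) = −63/64, F'(−11/4) = −13/16, so z₂ = (−11/4) − (−63/64)/(−13/16) = −103/26.

−103/26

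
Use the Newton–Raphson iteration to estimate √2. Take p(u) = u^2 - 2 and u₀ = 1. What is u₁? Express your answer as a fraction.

p'(u) = 2u.
p(1) = -1, p'(1) = 2, so u₁ = 1 - (-1)/2 = 3/2.

3/2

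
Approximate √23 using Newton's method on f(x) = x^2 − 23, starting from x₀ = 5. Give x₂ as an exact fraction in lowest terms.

f'(x) = 2x.
f(5) = 2, f'(5) = 10, so x₁ = 5 − 2/10 = 24/5.
f(24/5) = 1/25, f'(24/5) = 48/5, so x₂ = (24/5) − (1/25)/(48/5) = 1151/240.

1151/240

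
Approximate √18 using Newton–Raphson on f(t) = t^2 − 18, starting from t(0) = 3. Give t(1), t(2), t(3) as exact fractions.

f'(t) = 2t.
f(3) = −9, f'(3) = 6, so t(1) = 3 − (−9)/6 = 9/2.
f(9/2) = 9/4, f'(9/2) = 9, so t(2) = (9/2) − (9/4)/9 = 17/4.
f(17/4) = 1/16, f'(17/4) = 17/2, so t(3) = (17/4) − (1/16)/(17/2) = 577/136.

t(1) = 9/2, t(2) = 17/4, t(3) = 577/136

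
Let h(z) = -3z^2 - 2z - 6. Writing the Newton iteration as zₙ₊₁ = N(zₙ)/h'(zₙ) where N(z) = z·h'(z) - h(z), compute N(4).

-42

h'(z) = -6z - 2.
N(z) = z·h'(z) - h(z) = z·(-6z - 2) - (-3z^2 - 2z - 6) = -3z^2 + 6.
N(4) = -42.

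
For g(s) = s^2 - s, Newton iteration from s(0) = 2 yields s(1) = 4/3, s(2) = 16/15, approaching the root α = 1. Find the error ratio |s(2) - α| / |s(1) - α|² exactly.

3/5

s(1) - α = 4/3 - 1 = 1/3, so |s(1) - α| = 1/3.
s(2) - α = 16/15 - 1 = 1/15, so |s(2) - α| = 1/15.
|s(1) - α|² = 1/9.
Ratio = (1/15) / (1/9) = 3/5.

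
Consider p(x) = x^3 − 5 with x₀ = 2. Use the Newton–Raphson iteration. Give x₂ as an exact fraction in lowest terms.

503/294

p'(x) = 3x^2.
p(2) = 3, p'(2) = 12, so x₁ = 2 − 3/12 = 7/4.
p(7/4) = 23/64, p'(7/4) = 147/16, so x₂ = (7/4) − (23/64)/(147/16) = 503/294.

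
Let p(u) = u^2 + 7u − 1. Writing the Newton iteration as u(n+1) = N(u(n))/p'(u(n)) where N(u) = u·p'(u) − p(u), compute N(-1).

p'(u) = 2u + 7.
N(u) = u·p'(u) − p(u) = u·(2u + 7) − (u^2 + 7u − 1) = u^2 + 1.
N(-1) = 2.

2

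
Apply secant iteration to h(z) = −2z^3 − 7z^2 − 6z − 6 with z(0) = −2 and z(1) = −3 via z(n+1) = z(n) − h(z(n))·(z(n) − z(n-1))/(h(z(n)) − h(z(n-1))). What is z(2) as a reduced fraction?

−8/3

h(−2) = −6, h(−3) = 3. z(2) = (−3) − 3·((−3) − (−2))/(3 − (−6)) = −8/3.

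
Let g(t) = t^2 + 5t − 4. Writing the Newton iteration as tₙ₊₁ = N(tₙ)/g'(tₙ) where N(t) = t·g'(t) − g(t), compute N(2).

g'(t) = 2t + 5.
N(t) = t·g'(t) − g(t) = t·(2t + 5) − (t^2 + 5t − 4) = t^2 + 4.
N(2) = 8.

8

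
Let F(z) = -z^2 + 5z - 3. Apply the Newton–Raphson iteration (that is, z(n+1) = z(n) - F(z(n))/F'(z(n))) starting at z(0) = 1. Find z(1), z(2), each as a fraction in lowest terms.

z(1) = 2/3, z(2) = 23/33

F'(z) = -2z + 5.
F(1) = 1, F'(1) = 3, so z(1) = 1 - 1/3 = 2/3.
F(2/3) = -1/9, F'(2/3) = 11/3, so z(2) = (2/3) - (-1/9)/(11/3) = 23/33.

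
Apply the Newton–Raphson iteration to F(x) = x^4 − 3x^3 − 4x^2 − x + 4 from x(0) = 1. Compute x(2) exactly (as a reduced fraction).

316409/418796

F'(x) = 4x^3 − 9x^2 − 8x − 1.
F(1) = −3, F'(1) = −14, so x(1) = 1 − (−3)/(−14) = 11/14.
F(11/14) = −12645/38416, F'(11/14) = −14957/1372, so x(2) = (11/14) − (−12645/38416)/(−14957/1372) = 316409/418796.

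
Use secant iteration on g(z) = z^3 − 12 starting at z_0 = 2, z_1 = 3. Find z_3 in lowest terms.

g(2) = −4, g(3) = 15. z_2 = 3 − 15·(3 − 2)/(15 − (−4)) = 42/19.
g(3) = 15, g(42/19) = −8220/6859. z_3 = (42/19) − (−8220/6859)·((42/19) − 3)/((−8220/6859) − 15) = 5602/2469.

5602/2469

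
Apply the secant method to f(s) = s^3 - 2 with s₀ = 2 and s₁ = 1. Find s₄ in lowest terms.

f(2) = 6, f(1) = -1. s₂ = 1 - (-1)·(1 - 2)/((-1) - 6) = 8/7.
f(1) = -1, f(8/7) = -174/343. s₃ = (8/7) - (-174/343)·((8/7) - 1)/((-174/343) - (-1)) = 218/169.
f(8/7) = -174/343, f(218/169) = 706614/4826809. s₄ = (218/169) - (706614/4826809)·((218/169) - (8/7))/((706614/4826809) - (-174/343)) = 1303035/1036622.

1303035/1036622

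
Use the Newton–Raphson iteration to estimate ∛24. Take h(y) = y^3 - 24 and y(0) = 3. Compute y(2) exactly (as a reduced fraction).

h'(y) = 3y^2.
h(3) = 3, h'(3) = 27, so y(1) = 3 - 3/27 = 26/9.
h(26/9) = 80/729, h'(26/9) = 676/27, so y(2) = (26/9) - (80/729)/(676/27) = 13162/4563.

13162/4563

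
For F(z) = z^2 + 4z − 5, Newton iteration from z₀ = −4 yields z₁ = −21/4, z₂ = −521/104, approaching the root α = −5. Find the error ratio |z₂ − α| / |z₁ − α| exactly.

z₁ − α = −21/4 − (−5) = −21/4 + 5 = −1/4, so |z₁ − α| = 1/4.
z₂ − α = −521/104 − (−5) = −521/104 + 5 = −1/104, so |z₂ − α| = 1/104.
Ratio = (1/104) / (1/4) = 1/26.

1/26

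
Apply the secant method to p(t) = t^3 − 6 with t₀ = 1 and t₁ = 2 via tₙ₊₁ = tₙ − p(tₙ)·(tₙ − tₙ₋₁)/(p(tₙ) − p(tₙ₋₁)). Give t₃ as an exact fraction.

459/254

p(1) = −5, p(2) = 2. t₂ = 2 − 2·(2 − 1)/(2 − (−5)) = 12/7.
p(2) = 2, p(12/7) = −330/343. t₃ = (12/7) − (−330/343)·((12/7) − 2)/((−330/343) − 2) = 459/254.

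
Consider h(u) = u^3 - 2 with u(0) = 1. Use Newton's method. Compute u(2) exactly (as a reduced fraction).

h'(u) = 3u^2.
h(1) = -1, h'(1) = 3, so u(1) = 1 - (-1)/3 = 4/3.
h(4/3) = 10/27, h'(4/3) = 16/3, so u(2) = (4/3) - (10/27)/(16/3) = 91/72.

91/72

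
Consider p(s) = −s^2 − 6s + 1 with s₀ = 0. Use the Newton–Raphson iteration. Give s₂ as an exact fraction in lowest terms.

p'(s) = −2s − 6.
p(0) = 1, p'(0) = −6, so s₁ = 0 − 1/(−6) = 1/6.
p(1/6) = −1/36, p'(1/6) = −19/3, so s₂ = (1/6) − (−1/36)/(−19/3) = 37/228.

37/228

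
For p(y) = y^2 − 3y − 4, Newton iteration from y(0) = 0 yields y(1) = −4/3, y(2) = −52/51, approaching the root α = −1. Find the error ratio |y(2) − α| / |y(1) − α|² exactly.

3/17

y(1) − α = −4/3 − (−1) = −4/3 + 1 = −1/3, so |y(1) − α| = 1/3.
y(2) − α = −52/51 − (−1) = −52/51 + 1 = −1/51, so |y(2) − α| = 1/51.
|y(1) − α|² = 1/9.
Ratio = (1/51) / (1/9) = 3/17.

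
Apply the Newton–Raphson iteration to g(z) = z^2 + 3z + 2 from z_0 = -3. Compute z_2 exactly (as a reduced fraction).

g'(z) = 2z + 3.
g(-3) = 2, g'(-3) = -3, so z_1 = (-3) - 2/(-3) = -7/3.
g(-7/3) = 4/9, g'(-7/3) = -5/3, so z_2 = (-7/3) - (4/9)/(-5/3) = -31/15.

-31/15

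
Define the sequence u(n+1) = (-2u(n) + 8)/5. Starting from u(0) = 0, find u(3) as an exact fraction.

152/125

u(1) = (-2·0 + 8)/5 = 8/5.
u(2) = (-2·(8/5) + 8)/5 = 24/25.
u(3) = (-2·(24/25) + 8)/5 = 152/125.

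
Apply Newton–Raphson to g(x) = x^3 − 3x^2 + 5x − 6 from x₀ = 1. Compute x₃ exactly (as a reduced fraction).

g'(x) = 3x^2 − 6x + 5.
g(1) = −3, g'(1) = 2, so x₁ = 1 − (−3)/2 = 5/2.
g(5/2) = 27/8, g'(5/2) = 35/4, so x₂ = (5/2) − (27/8)/(35/4) = 74/35.
g(74/35) = 26244/42875, g'(74/35) = 7013/1225, so x₃ = (74/35) − (26244/42875)/(7013/1225) = 492718/245455.

492718/245455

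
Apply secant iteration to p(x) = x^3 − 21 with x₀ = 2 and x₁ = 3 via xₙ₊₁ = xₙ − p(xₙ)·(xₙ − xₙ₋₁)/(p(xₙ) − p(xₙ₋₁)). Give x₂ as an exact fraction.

51/19

p(2) = −13, p(3) = 6. x₂ = 3 − 6·(3 − 2)/(6 − (−13)) = 51/19.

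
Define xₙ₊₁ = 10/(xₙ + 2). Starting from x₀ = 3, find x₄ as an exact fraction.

45/19

x₁ = 10/(3 + 2) = 2.
x₂ = 10/(2 + 2) = 5/2.
x₃ = 10/(5/2 + 2) = 20/9.
x₄ = 10/(20/9 + 2) = 45/19.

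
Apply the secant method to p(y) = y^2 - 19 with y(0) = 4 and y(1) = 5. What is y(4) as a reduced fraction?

p(4) = -3, p(5) = 6. y(2) = 5 - 6·(5 - 4)/(6 - (-3)) = 13/3.
p(5) = 6, p(13/3) = -2/9. y(3) = (13/3) - (-2/9)·((13/3) - 5)/((-2/9) - 6) = 61/14.
p(13/3) = -2/9, p(61/14) = -3/196. y(4) = (61/14) - (-3/196)·((61/14) - (13/3))/((-3/196) - (-2/9)) = 1591/365.

1591/365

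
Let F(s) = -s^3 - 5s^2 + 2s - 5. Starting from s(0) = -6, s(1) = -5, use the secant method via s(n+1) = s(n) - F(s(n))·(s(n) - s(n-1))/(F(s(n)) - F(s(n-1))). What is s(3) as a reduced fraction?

-176905/31913

F(-6) = 19, F(-5) = -15. s(2) = (-5) - (-15)·((-5) - (-6))/((-15) - 19) = -185/34.
F(-5) = -15, F(-185/34) = -110865/39304. s(3) = (-185/34) - (-110865/39304)·((-185/34) - (-5))/((-110865/39304) - (-15)) = -176905/31913.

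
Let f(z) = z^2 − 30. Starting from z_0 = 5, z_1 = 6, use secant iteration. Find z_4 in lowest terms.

f(5) = −5, f(6) = 6. z_2 = 6 − 6·(6 − 5)/(6 − (−5)) = 60/11.
f(6) = 6, f(60/11) = −30/121. z_3 = (60/11) − (−30/121)·((60/11) − 6)/((−30/121) − 6) = 115/21.
f(60/11) = −30/121, f(115/21) = −5/441. z_4 = (115/21) − (−5/441)·((115/21) − (60/11))/((−5/441) − (−30/121)) = 2766/505.

2766/505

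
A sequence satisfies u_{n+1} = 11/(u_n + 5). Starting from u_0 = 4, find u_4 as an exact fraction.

4169/2511

u_1 = 11/(4 + 5) = 11/9.
u_2 = 11/(11/9 + 5) = 99/56.
u_3 = 11/(99/56 + 5) = 616/379.
u_4 = 11/(616/379 + 5) = 4169/2511.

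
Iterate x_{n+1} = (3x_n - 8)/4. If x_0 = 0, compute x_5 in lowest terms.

-781/128

x_1 = (3·0 - 8)/4 = -2.
x_2 = (3·(-2) - 8)/4 = -7/2.
x_3 = (3·(-7/2) - 8)/4 = -37/8.
x_4 = (3·(-37/8) - 8)/4 = -175/32.
x_5 = (3·(-175/32) - 8)/4 = -781/128.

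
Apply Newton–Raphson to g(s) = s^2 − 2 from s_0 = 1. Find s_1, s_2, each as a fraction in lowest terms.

g'(s) = 2s.
g(1) = −1, g'(1) = 2, so s_1 = 1 − (−1)/2 = 3/2.
g(3/2) = 1/4, g'(3/2) = 3, so s_2 = (3/2) − (1/4)/3 = 17/12.

s_1 = 3/2, s_2 = 17/12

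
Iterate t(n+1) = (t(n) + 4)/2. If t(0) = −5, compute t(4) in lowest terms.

t(1) = ((−5) + 4)/2 = −1/2.
t(2) = ((−1/2) + 4)/2 = 7/4.
t(3) = ((7/4) + 4)/2 = 23/8.
t(4) = ((23/8) + 4)/2 = 55/16.

55/16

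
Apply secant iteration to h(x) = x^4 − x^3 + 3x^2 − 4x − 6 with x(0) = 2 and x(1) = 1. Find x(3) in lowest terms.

31322/15943

h(2) = 6, h(1) = −7. x(2) = 1 − (−7)·(1 − 2)/((−7) − 6) = 20/13.
h(1) = −7, h(20/13) = −88326/28561. x(3) = (20/13) − (−88326/28561)·((20/13) − 1)/((−88326/28561) − (−7)) = 31322/15943.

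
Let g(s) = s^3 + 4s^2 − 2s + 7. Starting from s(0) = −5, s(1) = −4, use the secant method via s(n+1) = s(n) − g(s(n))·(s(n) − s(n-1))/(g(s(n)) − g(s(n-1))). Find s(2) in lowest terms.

−107/23

g(−5) = −8, g(−4) = 15. s(2) = (−4) − 15·((−4) − (−5))/(15 − (−8)) = −107/23.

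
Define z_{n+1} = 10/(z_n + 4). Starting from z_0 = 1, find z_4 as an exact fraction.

85/49

z_1 = 10/(1 + 4) = 2.
z_2 = 10/(2 + 4) = 5/3.
z_3 = 10/(5/3 + 4) = 30/17.
z_4 = 10/(30/17 + 4) = 85/49.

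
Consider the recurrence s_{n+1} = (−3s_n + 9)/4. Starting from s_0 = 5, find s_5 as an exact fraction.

207/512

s_1 = (−3·5 + 9)/4 = −3/2.
s_2 = (−3·(−3/2) + 9)/4 = 27/8.
s_3 = (−3·(27/8) + 9)/4 = −9/32.
s_4 = (−3·(−9/32) + 9)/4 = 315/128.
s_5 = (−3·(315/128) + 9)/4 = 207/512.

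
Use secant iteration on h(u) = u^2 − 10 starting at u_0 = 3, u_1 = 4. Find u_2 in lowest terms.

22/7

h(3) = −1, h(4) = 6. u_2 = 4 − 6·(4 − 3)/(6 − (−1)) = 22/7.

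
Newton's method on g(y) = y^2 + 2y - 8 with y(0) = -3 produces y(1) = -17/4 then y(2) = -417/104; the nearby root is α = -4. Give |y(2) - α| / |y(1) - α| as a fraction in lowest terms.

1/26

y(1) - α = -17/4 - (-4) = -17/4 + 4 = -1/4, so |y(1) - α| = 1/4.
y(2) - α = -417/104 - (-4) = -417/104 + 4 = -1/104, so |y(2) - α| = 1/104.
Ratio = (1/104) / (1/4) = 1/26.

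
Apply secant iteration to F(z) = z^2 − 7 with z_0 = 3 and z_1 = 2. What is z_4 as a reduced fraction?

F(3) = 2, F(2) = −3. z_2 = 2 − (−3)·(2 − 3)/((−3) − 2) = 13/5.
F(2) = −3, F(13/5) = −6/25. z_3 = (13/5) − (−6/25)·((13/5) − 2)/((−6/25) − (−3)) = 61/23.
F(13/5) = −6/25, F(61/23) = 18/529. z_4 = (61/23) − (18/529)·((61/23) − (13/5))/((18/529) − (−6/25)) = 799/302.

799/302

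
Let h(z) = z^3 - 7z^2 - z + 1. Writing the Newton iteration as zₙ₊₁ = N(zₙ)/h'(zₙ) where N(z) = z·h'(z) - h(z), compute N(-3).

-118

h'(z) = 3z^2 - 14z - 1.
N(z) = z·h'(z) - h(z) = z·(3z^2 - 14z - 1) - (z^3 - 7z^2 - z + 1) = 2z^3 - 7z^2 - 1.
N(-3) = -118.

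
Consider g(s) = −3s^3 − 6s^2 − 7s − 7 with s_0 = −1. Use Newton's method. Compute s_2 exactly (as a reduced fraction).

g'(s) = −9s^2 − 12s − 7.
g(−1) = −3, g'(−1) = −4, so s_1 = (−1) − (−3)/(−4) = −7/4.
g(−7/4) = 189/64, g'(−7/4) = −217/16, so s_2 = (−7/4) − (189/64)/(−217/16) = −95/62.

−95/62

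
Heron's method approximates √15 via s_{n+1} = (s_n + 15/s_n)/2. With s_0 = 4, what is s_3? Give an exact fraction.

s_1 = (4 + 15/4)/2 = 31/8.
s_2 = (31/8 + 15/(31/8))/2 = 1921/496.
s_3 = (1921/496 + 15/(1921/496))/2 = 7380481/1905632.

7380481/1905632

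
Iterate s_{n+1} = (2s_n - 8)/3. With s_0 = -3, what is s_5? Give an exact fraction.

-1784/243

s_1 = (2·(-3) - 8)/3 = -14/3.
s_2 = (2·(-14/3) - 8)/3 = -52/9.
s_3 = (2·(-52/9) - 8)/3 = -176/27.
s_4 = (2·(-176/27) - 8)/3 = -568/81.
s_5 = (2·(-568/81) - 8)/3 = -1784/243.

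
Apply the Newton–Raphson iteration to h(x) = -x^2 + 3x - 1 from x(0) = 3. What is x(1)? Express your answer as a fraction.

8/3

h'(x) = -2x + 3.
h(3) = -1, h'(3) = -3, so x(1) = 3 - (-1)/(-3) = 8/3.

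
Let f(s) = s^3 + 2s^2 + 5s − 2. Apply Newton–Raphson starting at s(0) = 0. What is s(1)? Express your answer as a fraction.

2/5

f'(s) = 3s^2 + 4s + 5.
f(0) = −2, f'(0) = 5, so s(1) = 0 − (−2)/5 = 2/5.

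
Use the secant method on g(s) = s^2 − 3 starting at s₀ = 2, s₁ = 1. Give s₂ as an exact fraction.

5/3

g(2) = 1, g(1) = −2. s₂ = 1 − (−2)·(1 − 2)/((−2) − 1) = 5/3.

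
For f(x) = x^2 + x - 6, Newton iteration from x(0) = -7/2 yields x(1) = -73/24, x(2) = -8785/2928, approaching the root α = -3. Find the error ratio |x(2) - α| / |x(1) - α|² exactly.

12/61

x(1) - α = -73/24 - (-3) = -73/24 + 3 = -1/24, so |x(1) - α| = 1/24.
x(2) - α = -8785/2928 - (-3) = -8785/2928 + 3 = -1/2928, so |x(2) - α| = 1/2928.
|x(1) - α|² = 1/576.
Ratio = (1/2928) / (1/576) = 12/61.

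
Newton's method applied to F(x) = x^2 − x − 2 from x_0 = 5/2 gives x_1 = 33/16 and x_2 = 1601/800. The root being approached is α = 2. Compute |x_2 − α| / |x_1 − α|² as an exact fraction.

8/25

x_1 − α = 33/16 − 2 = 1/16, so |x_1 − α| = 1/16.
x_2 − α = 1601/800 − 2 = 1/800, so |x_2 − α| = 1/800.
|x_1 − α|² = 1/256.
Ratio = (1/800) / (1/256) = 8/25.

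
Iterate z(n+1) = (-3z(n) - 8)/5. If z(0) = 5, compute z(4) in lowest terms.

-139/625

z(1) = (-3·5 - 8)/5 = -23/5.
z(2) = (-3·(-23/5) - 8)/5 = 29/25.
z(3) = (-3·(29/25) - 8)/5 = -287/125.
z(4) = (-3·(-287/125) - 8)/5 = -139/625.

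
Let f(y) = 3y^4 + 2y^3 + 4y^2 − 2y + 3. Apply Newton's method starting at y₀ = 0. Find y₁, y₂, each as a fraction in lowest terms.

y₁ = 3/2, y₂ = 1041/1024

f'(y) = 12y^3 + 6y^2 + 8y − 2.
f(0) = 3, f'(0) = −2, so y₁ = 0 − 3/(−2) = 3/2.
f(3/2) = 495/16, f'(3/2) = 64, so y₂ = (3/2) − (495/16)/64 = 1041/1024.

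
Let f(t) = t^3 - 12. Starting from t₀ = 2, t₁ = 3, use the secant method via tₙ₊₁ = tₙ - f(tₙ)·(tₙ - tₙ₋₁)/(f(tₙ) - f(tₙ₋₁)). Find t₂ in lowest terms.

42/19

f(2) = -4, f(3) = 15. t₂ = 3 - 15·(3 - 2)/(15 - (-4)) = 42/19.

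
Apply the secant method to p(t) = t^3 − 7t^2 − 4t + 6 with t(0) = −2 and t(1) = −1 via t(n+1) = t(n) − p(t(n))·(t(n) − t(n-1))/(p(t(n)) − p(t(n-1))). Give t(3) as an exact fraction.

p(−2) = −22, p(−1) = 2. t(2) = (−1) − 2·((−1) − (−2))/(2 − (−22)) = −13/12.
p(−1) = 2, p(−13/12) = 1463/1728. t(3) = (−13/12) − (1463/1728)·((−13/12) − (−1))/((1463/1728) − 2) = −2281/1993.

−2281/1993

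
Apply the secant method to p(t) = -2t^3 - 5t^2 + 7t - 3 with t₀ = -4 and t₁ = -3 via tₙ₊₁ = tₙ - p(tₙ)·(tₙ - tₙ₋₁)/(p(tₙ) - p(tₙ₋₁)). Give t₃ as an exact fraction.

p(-4) = 17, p(-3) = -15. t₂ = (-3) - (-15)·((-3) - (-4))/((-15) - 17) = -111/32.
p(-3) = -15, p(-111/32) = -65025/16384. t₃ = (-111/32) - (-65025/16384)·((-111/32) - (-3))/((-65025/16384) - (-15)) = -43827/12049.

-43827/12049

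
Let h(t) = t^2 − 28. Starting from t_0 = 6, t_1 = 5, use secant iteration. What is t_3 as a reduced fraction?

h(6) = 8, h(5) = −3. t_2 = 5 − (−3)·(5 − 6)/((−3) − 8) = 58/11.
h(5) = −3, h(58/11) = −24/121. t_3 = (58/11) − (−24/121)·((58/11) − 5)/((−24/121) − (−3)) = 598/113.

598/113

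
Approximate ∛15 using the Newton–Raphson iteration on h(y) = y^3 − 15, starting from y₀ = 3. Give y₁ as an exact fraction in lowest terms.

h'(y) = 3y^2.
h(3) = 12, h'(3) = 27, so y₁ = 3 − 12/27 = 23/9.

23/9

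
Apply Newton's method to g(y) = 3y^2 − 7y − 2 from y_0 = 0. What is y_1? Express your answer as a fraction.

g'(y) = 6y − 7.
g(0) = −2, g'(0) = −7, so y_1 = 0 − (−2)/(−7) = −2/7.

−2/7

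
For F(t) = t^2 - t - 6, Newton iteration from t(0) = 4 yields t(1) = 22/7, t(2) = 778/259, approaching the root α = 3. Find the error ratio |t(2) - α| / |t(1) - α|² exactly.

t(1) - α = 22/7 - 3 = 1/7, so |t(1) - α| = 1/7.
t(2) - α = 778/259 - 3 = 1/259, so |t(2) - α| = 1/259.
|t(1) - α|² = 1/49.
Ratio = (1/259) / (1/49) = 7/37.

7/37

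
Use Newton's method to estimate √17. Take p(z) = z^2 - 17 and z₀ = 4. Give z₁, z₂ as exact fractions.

p'(z) = 2z.
p(4) = -1, p'(4) = 8, so z₁ = 4 - (-1)/8 = 33/8.
p(33/8) = 1/64, p'(33/8) = 33/4, so z₂ = (33/8) - (1/64)/(33/4) = 2177/528.

z₁ = 33/8, z₂ = 2177/528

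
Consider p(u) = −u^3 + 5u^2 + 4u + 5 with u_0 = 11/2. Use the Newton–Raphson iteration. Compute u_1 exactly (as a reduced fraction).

p'(u) = −3u^2 + 10u + 4.
p(11/2) = 95/8, p'(11/2) = −127/4, so u_1 = (11/2) − (95/8)/(−127/4) = 746/127.

746/127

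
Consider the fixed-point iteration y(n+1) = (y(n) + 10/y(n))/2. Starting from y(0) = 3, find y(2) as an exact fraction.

721/228

y(1) = (3 + 10/3)/2 = 19/6.
y(2) = (19/6 + 10/(19/6))/2 = 721/228.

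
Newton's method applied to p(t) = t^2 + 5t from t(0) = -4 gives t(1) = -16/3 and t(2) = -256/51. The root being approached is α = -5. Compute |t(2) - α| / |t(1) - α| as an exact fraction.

1/17

t(1) - α = -16/3 - (-5) = -16/3 + 5 = -1/3, so |t(1) - α| = 1/3.
t(2) - α = -256/51 - (-5) = -256/51 + 5 = -1/51, so |t(2) - α| = 1/51.
Ratio = (1/51) / (1/3) = 1/17.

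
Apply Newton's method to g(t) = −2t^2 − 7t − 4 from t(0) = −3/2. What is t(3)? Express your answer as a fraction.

−599/882

g'(t) = −4t − 7.
g(−3/2) = 2, g'(−3/2) = −1, so t(1) = (−3/2) − 2/(−1) = 1/2.
g(1/2) = −8, g'(1/2) = −9, so t(2) = (1/2) − (−8)/(−9) = −7/18.
g(−7/18) = −128/81, g'(−7/18) = −49/9, so t(3) = (−7/18) − (−128/81)/(−49/9) = −599/882.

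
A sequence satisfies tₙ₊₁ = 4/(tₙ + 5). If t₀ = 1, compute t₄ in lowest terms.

t₁ = 4/(1 + 5) = 2/3.
t₂ = 4/(2/3 + 5) = 12/17.
t₃ = 4/(12/17 + 5) = 68/97.
t₄ = 4/(68/97 + 5) = 388/553.

388/553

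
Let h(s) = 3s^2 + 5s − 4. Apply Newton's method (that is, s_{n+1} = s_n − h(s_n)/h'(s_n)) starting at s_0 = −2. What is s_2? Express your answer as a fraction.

h'(s) = 6s + 5.
h(−2) = −2, h'(−2) = −7, so s_1 = (−2) − (−2)/(−7) = −16/7.
h(−16/7) = 12/49, h'(−16/7) = −61/7, so s_2 = (−16/7) − (12/49)/(−61/7) = −964/427.

−964/427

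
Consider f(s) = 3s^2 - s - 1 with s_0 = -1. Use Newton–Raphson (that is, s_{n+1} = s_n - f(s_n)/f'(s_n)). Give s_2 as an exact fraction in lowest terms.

-97/217

f'(s) = 6s - 1.
f(-1) = 3, f'(-1) = -7, so s_1 = (-1) - 3/(-7) = -4/7.
f(-4/7) = 27/49, f'(-4/7) = -31/7, so s_2 = (-4/7) - (27/49)/(-31/7) = -97/217.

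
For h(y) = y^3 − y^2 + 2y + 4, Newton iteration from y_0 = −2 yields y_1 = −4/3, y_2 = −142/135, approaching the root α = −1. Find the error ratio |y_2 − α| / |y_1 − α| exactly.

7/45

y_1 − α = −4/3 − (−1) = −4/3 + 1 = −1/3, so |y_1 − α| = 1/3.
y_2 − α = −142/135 − (−1) = −142/135 + 1 = −7/135, so |y_2 − α| = 7/135.
Ratio = (7/135) / (1/3) = 7/45.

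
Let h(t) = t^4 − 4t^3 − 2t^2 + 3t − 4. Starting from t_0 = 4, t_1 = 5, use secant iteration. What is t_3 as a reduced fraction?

h(4) = −24, h(5) = 86. t_2 = 5 − 86·(5 − 4)/(86 − (−24)) = 232/55.
h(5) = 86, h(232/55) = −96594684/9150625. t_3 = (232/55) − (−96594684/9150625)·((232/55) − 5)/((−96594684/9150625) − 86) = 44214970/10273819.

44214970/10273819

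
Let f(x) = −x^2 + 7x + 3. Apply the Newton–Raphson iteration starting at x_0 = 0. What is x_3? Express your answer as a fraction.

−469011/1157695

f'(x) = −2x + 7.
f(0) = 3, f'(0) = 7, so x_1 = 0 − 3/7 = −3/7.
f(−3/7) = −9/49, f'(−3/7) = 55/7, so x_2 = (−3/7) − (−9/49)/(55/7) = −156/385.
f(−156/385) = −81/148225, f'(−156/385) = 3007/385, so x_3 = (−156/385) − (−81/148225)/(3007/385) = −469011/1157695.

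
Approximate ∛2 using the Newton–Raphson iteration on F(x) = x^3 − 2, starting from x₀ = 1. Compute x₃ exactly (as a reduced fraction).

F'(x) = 3x^2.
F(1) = −1, F'(1) = 3, so x₁ = 1 − (−1)/3 = 4/3.
F(4/3) = 10/27, F'(4/3) = 16/3, so x₂ = (4/3) − (10/27)/(16/3) = 91/72.
F(91/72) = 7075/373248, F'(91/72) = 8281/1728, so x₃ = (91/72) − (7075/373248)/(8281/1728) = 1126819/894348.

1126819/894348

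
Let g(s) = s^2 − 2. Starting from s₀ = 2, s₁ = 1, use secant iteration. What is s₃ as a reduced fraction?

g(2) = 2, g(1) = −1. s₂ = 1 − (−1)·(1 − 2)/((−1) − 2) = 4/3.
g(1) = −1, g(4/3) = −2/9. s₃ = (4/3) − (−2/9)·((4/3) − 1)/((−2/9) − (−1)) = 10/7.

10/7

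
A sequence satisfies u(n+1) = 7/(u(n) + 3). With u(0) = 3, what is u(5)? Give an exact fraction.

3682/2397

u(1) = 7/(3 + 3) = 7/6.
u(2) = 7/(7/6 + 3) = 42/25.
u(3) = 7/(42/25 + 3) = 175/117.
u(4) = 7/(175/117 + 3) = 819/526.
u(5) = 7/(819/526 + 3) = 3682/2397.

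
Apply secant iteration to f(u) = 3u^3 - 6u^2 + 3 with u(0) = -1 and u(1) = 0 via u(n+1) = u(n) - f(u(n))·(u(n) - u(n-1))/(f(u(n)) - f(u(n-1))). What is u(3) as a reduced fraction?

f(-1) = -6, f(0) = 3. u(2) = 0 - 3·(0 - (-1))/(3 - (-6)) = -1/3.
f(0) = 3, f(-1/3) = 20/9. u(3) = (-1/3) - (20/9)·((-1/3) - 0)/((20/9) - 3) = -9/7.

-9/7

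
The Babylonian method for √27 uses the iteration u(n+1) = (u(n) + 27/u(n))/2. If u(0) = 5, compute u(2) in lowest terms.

1351/260

u(1) = (5 + 27/5)/2 = 26/5.
u(2) = (26/5 + 27/(26/5))/2 = 1351/260.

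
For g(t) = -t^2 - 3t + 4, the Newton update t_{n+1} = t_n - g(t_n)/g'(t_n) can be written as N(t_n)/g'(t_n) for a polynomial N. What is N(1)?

g'(t) = -2t - 3.
N(t) = t·g'(t) - g(t) = t·(-2t - 3) - (-t^2 - 3t + 4) = -t^2 - 4.
N(1) = -5.

-5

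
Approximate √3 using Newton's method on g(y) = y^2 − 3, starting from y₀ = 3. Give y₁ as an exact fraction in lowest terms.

2

g'(y) = 2y.
g(3) = 6, g'(3) = 6, so y₁ = 3 − 6/6 = 2.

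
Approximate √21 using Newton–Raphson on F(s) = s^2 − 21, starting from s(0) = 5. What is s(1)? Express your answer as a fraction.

23/5

F'(s) = 2s.
F(5) = 4, F'(5) = 10, so s(1) = 5 − 4/10 = 23/5.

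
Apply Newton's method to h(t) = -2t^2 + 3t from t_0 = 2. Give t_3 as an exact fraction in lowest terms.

h'(t) = -4t + 3.
h(2) = -2, h'(2) = -5, so t_1 = 2 - (-2)/(-5) = 8/5.
h(8/5) = -8/25, h'(8/5) = -17/5, so t_2 = (8/5) - (-8/25)/(-17/5) = 128/85.
h(128/85) = -128/7225, h'(128/85) = -257/85, so t_3 = (128/85) - (-128/7225)/(-257/85) = 32768/21845.

32768/21845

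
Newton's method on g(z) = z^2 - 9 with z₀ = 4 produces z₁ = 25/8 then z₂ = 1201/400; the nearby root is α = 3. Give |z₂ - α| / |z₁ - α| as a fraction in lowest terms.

z₁ - α = 25/8 - 3 = 1/8, so |z₁ - α| = 1/8.
z₂ - α = 1201/400 - 3 = 1/400, so |z₂ - α| = 1/400.
Ratio = (1/400) / (1/8) = 1/50.

1/50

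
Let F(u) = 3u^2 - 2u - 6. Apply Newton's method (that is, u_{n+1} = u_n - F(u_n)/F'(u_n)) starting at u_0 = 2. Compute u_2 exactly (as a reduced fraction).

393/220

F'(u) = 6u - 2.
F(2) = 2, F'(2) = 10, so u_1 = 2 - 2/10 = 9/5.
F(9/5) = 3/25, F'(9/5) = 44/5, so u_2 = (9/5) - (3/25)/(44/5) = 393/220.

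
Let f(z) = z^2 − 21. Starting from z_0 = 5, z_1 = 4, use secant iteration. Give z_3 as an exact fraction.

353/77

f(5) = 4, f(4) = −5. z_2 = 4 − (−5)·(4 − 5)/((−5) − 4) = 41/9.
f(4) = −5, f(41/9) = −20/81. z_3 = (41/9) − (−20/81)·((41/9) − 4)/((−20/81) − (−5)) = 353/77.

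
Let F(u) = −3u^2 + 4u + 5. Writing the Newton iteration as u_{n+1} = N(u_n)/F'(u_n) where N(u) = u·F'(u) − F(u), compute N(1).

−8

F'(u) = −6u + 4.
N(u) = u·F'(u) − F(u) = u·(−6u + 4) − (−3u^2 + 4u + 5) = −3u^2 − 5.
N(1) = −8.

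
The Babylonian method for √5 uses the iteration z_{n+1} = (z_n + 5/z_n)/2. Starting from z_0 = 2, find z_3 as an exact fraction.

z_1 = (2 + 5/2)/2 = 9/4.
z_2 = (9/4 + 5/(9/4))/2 = 161/72.
z_3 = (161/72 + 5/(161/72))/2 = 51841/23184.

51841/23184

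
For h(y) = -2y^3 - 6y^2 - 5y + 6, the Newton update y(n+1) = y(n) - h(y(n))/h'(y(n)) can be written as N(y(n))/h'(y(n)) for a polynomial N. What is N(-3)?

h'(y) = -6y^2 - 12y - 5.
N(y) = y·h'(y) - h(y) = y·(-6y^2 - 12y - 5) - (-2y^3 - 6y^2 - 5y + 6) = -4y^3 - 6y^2 - 6.
N(-3) = 48.

48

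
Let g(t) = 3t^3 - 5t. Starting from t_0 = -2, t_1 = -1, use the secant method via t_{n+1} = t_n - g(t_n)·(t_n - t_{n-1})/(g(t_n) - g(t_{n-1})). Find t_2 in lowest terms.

g(-2) = -14, g(-1) = 2. t_2 = (-1) - 2·((-1) - (-2))/(2 - (-14)) = -9/8.

-9/8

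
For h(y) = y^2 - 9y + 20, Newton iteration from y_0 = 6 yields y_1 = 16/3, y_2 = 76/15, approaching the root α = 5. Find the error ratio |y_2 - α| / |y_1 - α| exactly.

1/5

y_1 - α = 16/3 - 5 = 1/3, so |y_1 - α| = 1/3.
y_2 - α = 76/15 - 5 = 1/15, so |y_2 - α| = 1/15.
Ratio = (1/15) / (1/3) = 1/5.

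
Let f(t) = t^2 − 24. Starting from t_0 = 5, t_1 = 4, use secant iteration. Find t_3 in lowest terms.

49/10

f(5) = 1, f(4) = −8. t_2 = 4 − (−8)·(4 − 5)/((−8) − 1) = 44/9.
f(4) = −8, f(44/9) = −8/81. t_3 = (44/9) − (−8/81)·((44/9) − 4)/((−8/81) − (−8)) = 49/10.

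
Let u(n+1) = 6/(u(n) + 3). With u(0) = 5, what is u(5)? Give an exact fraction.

198/145

u(1) = 6/(5 + 3) = 3/4.
u(2) = 6/(3/4 + 3) = 8/5.
u(3) = 6/(8/5 + 3) = 30/23.
u(4) = 6/(30/23 + 3) = 46/33.
u(5) = 6/(46/33 + 3) = 198/145.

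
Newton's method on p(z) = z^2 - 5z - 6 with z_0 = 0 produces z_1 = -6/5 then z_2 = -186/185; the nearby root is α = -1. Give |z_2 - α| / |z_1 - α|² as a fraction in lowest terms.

z_1 - α = -6/5 - (-1) = -6/5 + 1 = -1/5, so |z_1 - α| = 1/5.
z_2 - α = -186/185 - (-1) = -186/185 + 1 = -1/185, so |z_2 - α| = 1/185.
|z_1 - α|² = 1/25.
Ratio = (1/185) / (1/25) = 5/37.

5/37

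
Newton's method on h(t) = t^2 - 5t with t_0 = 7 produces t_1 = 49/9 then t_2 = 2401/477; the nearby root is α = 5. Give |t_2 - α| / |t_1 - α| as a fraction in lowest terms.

t_1 - α = 49/9 - 5 = 4/9, so |t_1 - α| = 4/9.
t_2 - α = 2401/477 - 5 = 16/477, so |t_2 - α| = 16/477.
Ratio = (16/477) / (4/9) = 4/53.

4/53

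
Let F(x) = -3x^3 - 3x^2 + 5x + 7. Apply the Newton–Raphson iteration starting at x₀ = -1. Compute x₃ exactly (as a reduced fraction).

F'(x) = -9x^2 - 6x + 5.
F(-1) = 2, F'(-1) = 2, so x₁ = (-1) - 2/2 = -2.
F(-2) = 9, F'(-2) = -19, so x₂ = (-2) - 9/(-19) = -29/19.
F(-29/19) = 20898/6859, F'(-29/19) = -2458/361, so x₃ = (-29/19) - (20898/6859)/(-2458/361) = -25192/23351.

-25192/23351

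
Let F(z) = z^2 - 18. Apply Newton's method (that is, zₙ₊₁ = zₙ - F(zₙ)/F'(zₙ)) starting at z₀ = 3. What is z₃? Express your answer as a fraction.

577/136

F'(z) = 2z.
F(3) = -9, F'(3) = 6, so z₁ = 3 - (-9)/6 = 9/2.
F(9/2) = 9/4, F'(9/2) = 9, so z₂ = (9/2) - (9/4)/9 = 17/4.
F(17/4) = 1/16, F'(17/4) = 17/2, so z₃ = (17/4) - (1/16)/(17/2) = 577/136.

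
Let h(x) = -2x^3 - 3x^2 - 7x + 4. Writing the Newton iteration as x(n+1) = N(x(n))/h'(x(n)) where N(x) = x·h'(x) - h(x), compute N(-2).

16

h'(x) = -6x^2 - 6x - 7.
N(x) = x·h'(x) - h(x) = x·(-6x^2 - 6x - 7) - (-2x^3 - 3x^2 - 7x + 4) = -4x^3 - 3x^2 - 4.
N(-2) = 16.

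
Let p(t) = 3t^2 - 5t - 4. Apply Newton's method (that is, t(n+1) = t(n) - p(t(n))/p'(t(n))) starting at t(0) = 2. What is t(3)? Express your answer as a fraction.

3517204/1558123

p'(t) = 6t - 5.
p(2) = -2, p'(2) = 7, so t(1) = 2 - (-2)/7 = 16/7.
p(16/7) = 12/49, p'(16/7) = 61/7, so t(2) = (16/7) - (12/49)/(61/7) = 964/427.
p(964/427) = 432/182329, p'(964/427) = 3649/427, so t(3) = (964/427) - (432/182329)/(3649/427) = 3517204/1558123.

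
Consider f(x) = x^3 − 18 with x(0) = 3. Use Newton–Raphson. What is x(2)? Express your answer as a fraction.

755/288

f'(x) = 3x^2.
f(3) = 9, f'(3) = 27, so x(1) = 3 − 9/27 = 8/3.
f(8/3) = 26/27, f'(8/3) = 64/3, so x(2) = (8/3) − (26/27)/(64/3) = 755/288.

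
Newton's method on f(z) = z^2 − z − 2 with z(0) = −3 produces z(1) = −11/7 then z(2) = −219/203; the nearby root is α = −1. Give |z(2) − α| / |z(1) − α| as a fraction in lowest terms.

z(1) − α = −11/7 − (−1) = −11/7 + 1 = −4/7, so |z(1) − α| = 4/7.
z(2) − α = −219/203 − (−1) = −219/203 + 1 = −16/203, so |z(2) − α| = 16/203.
Ratio = (16/203) / (4/7) = 4/29.

4/29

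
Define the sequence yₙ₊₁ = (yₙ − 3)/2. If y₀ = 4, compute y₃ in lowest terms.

y₁ = (4 − 3)/2 = 1/2.
y₂ = ((1/2) − 3)/2 = −5/4.
y₃ = ((−5/4) − 3)/2 = −17/8.

−17/8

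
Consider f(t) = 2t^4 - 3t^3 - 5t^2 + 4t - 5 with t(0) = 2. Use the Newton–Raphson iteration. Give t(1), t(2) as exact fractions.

t(1) = 11/4, t(2) = 377/152

f'(t) = 8t^3 - 9t^2 - 10t + 4.
f(2) = -9, f'(2) = 12, so t(1) = 2 - (-9)/12 = 11/4.
f(11/4) = 2583/128, f'(11/4) = 1197/16, so t(2) = (11/4) - (2583/128)/(1197/16) = 377/152.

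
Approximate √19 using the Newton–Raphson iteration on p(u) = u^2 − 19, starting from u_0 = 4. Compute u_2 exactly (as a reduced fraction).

2441/560

p'(u) = 2u.
p(4) = −3, p'(4) = 8, so u_1 = 4 − (−3)/8 = 35/8.
p(35/8) = 9/64, p'(35/8) = 35/4, so u_2 = (35/8) − (9/64)/(35/4) = 2441/560.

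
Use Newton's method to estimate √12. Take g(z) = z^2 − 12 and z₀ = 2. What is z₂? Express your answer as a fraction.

g'(z) = 2z.
g(2) = −8, g'(2) = 4, so z₁ = 2 − (−8)/4 = 4.
g(4) = 4, g'(4) = 8, so z₂ = 4 − 4/8 = 7/2.

7/2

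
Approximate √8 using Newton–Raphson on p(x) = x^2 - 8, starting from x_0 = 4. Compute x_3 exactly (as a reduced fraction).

p'(x) = 2x.
p(4) = 8, p'(4) = 8, so x_1 = 4 - 8/8 = 3.
p(3) = 1, p'(3) = 6, so x_2 = 3 - 1/6 = 17/6.
p(17/6) = 1/36, p'(17/6) = 17/3, so x_3 = (17/6) - (1/36)/(17/3) = 577/204.

577/204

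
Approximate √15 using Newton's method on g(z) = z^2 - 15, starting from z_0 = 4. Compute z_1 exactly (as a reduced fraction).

31/8

g'(z) = 2z.
g(4) = 1, g'(4) = 8, so z_1 = 4 - 1/8 = 31/8.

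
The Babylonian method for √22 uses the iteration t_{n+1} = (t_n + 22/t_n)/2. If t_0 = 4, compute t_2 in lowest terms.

713/152

t_1 = (4 + 22/4)/2 = 19/4.
t_2 = (19/4 + 22/(19/4))/2 = 713/152.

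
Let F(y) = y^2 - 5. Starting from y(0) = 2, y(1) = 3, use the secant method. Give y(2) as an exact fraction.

F(2) = -1, F(3) = 4. y(2) = 3 - 4·(3 - 2)/(4 - (-1)) = 11/5.

11/5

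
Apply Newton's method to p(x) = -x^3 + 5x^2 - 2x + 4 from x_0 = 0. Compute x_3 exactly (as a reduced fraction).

p'(x) = -3x^2 + 10x - 2.
p(0) = 4, p'(0) = -2, so x_1 = 0 - 4/(-2) = 2.
p(2) = 12, p'(2) = 6, so x_2 = 2 - 12/6 = 0.
p(0) = 4, p'(0) = -2, so x_3 = 0 - 4/(-2) = 2.

2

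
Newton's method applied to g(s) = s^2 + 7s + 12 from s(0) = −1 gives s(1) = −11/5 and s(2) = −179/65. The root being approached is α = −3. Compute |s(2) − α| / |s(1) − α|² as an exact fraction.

s(1) − α = −11/5 − (−3) = −11/5 + 3 = 4/5, so |s(1) − α| = 4/5.
s(2) − α = −179/65 − (−3) = −179/65 + 3 = 16/65, so |s(2) − α| = 16/65.
|s(1) − α|² = 16/25.
Ratio = (16/65) / (16/25) = 5/13.

5/13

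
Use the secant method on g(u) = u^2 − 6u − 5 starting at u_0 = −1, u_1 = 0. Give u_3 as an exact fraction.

g(−1) = 2, g(0) = −5. u_2 = 0 − (−5)·(0 − (−1))/((−5) − 2) = −5/7.
g(0) = −5, g(−5/7) = −10/49. u_3 = (−5/7) − (−10/49)·((−5/7) − 0)/((−10/49) − (−5)) = −35/47.

−35/47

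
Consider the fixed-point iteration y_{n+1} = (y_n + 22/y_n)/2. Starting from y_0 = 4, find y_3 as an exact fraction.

y_1 = (4 + 22/4)/2 = 19/4.
y_2 = (19/4 + 22/(19/4))/2 = 713/152.
y_3 = (713/152 + 22/(713/152))/2 = 1016657/216752.

1016657/216752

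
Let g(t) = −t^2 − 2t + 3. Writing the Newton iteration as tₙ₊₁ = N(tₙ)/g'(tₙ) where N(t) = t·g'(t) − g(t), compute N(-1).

g'(t) = −2t − 2.
N(t) = t·g'(t) − g(t) = t·(−2t − 2) − (−t^2 − 2t + 3) = −t^2 − 3.
N(-1) = −4.

−4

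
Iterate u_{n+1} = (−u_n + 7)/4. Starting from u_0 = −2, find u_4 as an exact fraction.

u_1 = (−(−2) + 7)/4 = 9/4.
u_2 = (−(9/4) + 7)/4 = 19/16.
u_3 = (−(19/16) + 7)/4 = 93/64.
u_4 = (−(93/64) + 7)/4 = 355/256.

355/256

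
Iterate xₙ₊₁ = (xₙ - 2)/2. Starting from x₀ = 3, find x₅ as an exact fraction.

x₁ = (3 - 2)/2 = 1/2.
x₂ = ((1/2) - 2)/2 = -3/4.
x₃ = ((-3/4) - 2)/2 = -11/8.
x₄ = ((-11/8) - 2)/2 = -27/16.
x₅ = ((-27/16) - 2)/2 = -59/32.

-59/32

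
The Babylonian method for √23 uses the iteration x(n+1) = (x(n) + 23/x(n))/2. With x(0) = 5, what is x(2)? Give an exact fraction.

x(1) = (5 + 23/5)/2 = 24/5.
x(2) = (24/5 + 23/(24/5))/2 = 1151/240.

1151/240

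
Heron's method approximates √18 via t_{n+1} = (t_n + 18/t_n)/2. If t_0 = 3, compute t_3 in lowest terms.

t_1 = (3 + 18/3)/2 = 9/2.
t_2 = (9/2 + 18/(9/2))/2 = 17/4.
t_3 = (17/4 + 18/(17/4))/2 = 577/136.

577/136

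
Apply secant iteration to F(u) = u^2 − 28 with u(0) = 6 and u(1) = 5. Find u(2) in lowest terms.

F(6) = 8, F(5) = −3. u(2) = 5 − (−3)·(5 − 6)/((−3) − 8) = 58/11.

58/11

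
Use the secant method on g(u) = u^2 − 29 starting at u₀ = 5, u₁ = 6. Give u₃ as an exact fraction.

g(5) = −4, g(6) = 7. u₂ = 6 − 7·(6 − 5)/(7 − (−4)) = 59/11.
g(6) = 7, g(59/11) = −28/121. u₃ = (59/11) − (−28/121)·((59/11) − 6)/((−28/121) − 7) = 673/125.

673/125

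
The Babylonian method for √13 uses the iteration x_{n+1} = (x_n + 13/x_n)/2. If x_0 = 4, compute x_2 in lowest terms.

x_1 = (4 + 13/4)/2 = 29/8.
x_2 = (29/8 + 13/(29/8))/2 = 1673/464.

1673/464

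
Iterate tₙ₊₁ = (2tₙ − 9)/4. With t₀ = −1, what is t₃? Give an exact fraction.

−65/16

t₁ = (2·(−1) − 9)/4 = −11/4.
t₂ = (2·(−11/4) − 9)/4 = −29/8.
t₃ = (2·(−29/8) − 9)/4 = −65/16.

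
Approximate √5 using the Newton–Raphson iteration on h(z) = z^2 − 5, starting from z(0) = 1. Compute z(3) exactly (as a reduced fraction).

47/21

h'(z) = 2z.
h(1) = −4, h'(1) = 2, so z(1) = 1 − (−4)/2 = 3.
h(3) = 4, h'(3) = 6, so z(2) = 3 − 4/6 = 7/3.
h(7/3) = 4/9, h'(7/3) = 14/3, so z(3) = (7/3) − (4/9)/(14/3) = 47/21.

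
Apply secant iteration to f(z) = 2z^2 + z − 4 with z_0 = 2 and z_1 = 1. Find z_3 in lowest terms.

44/37

f(2) = 6, f(1) = −1. z_2 = 1 − (−1)·(1 − 2)/((−1) − 6) = 8/7.
f(1) = −1, f(8/7) = −12/49. z_3 = (8/7) − (−12/49)·((8/7) − 1)/((−12/49) − (−1)) = 44/37.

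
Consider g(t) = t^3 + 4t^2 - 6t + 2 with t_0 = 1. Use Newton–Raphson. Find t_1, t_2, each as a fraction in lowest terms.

g'(t) = 3t^2 + 8t - 6.
g(1) = 1, g'(1) = 5, so t_1 = 1 - 1/5 = 4/5.
g(4/5) = 34/125, g'(4/5) = 58/25, so t_2 = (4/5) - (34/125)/(58/25) = 99/145.

t_1 = 4/5, t_2 = 99/145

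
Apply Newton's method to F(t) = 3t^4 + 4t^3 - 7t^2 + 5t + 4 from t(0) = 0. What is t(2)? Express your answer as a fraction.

-1852/3695

F'(t) = 12t^3 + 12t^2 - 14t + 5.
F(0) = 4, F'(0) = 5, so t(1) = 0 - 4/5 = -4/5.
F(-4/5) = -3312/625, F'(-4/5) = 2217/125, so t(2) = (-4/5) - (-3312/625)/(2217/125) = -1852/3695.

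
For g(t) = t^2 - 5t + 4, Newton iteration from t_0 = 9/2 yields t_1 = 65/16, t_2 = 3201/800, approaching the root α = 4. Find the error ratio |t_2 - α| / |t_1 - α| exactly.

1/50

t_1 - α = 65/16 - 4 = 1/16, so |t_1 - α| = 1/16.
t_2 - α = 3201/800 - 4 = 1/800, so |t_2 - α| = 1/800.
Ratio = (1/800) / (1/16) = 1/50.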